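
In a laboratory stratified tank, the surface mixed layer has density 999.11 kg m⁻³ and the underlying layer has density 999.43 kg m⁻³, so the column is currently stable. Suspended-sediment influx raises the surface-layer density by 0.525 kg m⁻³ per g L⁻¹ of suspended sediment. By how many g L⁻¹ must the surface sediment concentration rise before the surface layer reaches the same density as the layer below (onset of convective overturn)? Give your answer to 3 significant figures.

Density deficit of the surface layer: 999.43 − 999.11 = 0.32 kg m⁻³.
Required change = 0.32 / 0.525 = 0.610 g L⁻¹.

0.610 g L⁻¹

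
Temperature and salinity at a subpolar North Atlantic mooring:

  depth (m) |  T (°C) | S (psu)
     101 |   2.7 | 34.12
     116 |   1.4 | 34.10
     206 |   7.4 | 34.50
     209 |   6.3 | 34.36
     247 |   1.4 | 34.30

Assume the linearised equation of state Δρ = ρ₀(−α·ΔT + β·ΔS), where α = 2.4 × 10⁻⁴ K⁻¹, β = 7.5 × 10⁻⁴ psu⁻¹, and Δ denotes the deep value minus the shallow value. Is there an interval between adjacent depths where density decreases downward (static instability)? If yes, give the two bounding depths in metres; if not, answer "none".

Evaluate Δρ/ρ₀ = −αΔT + βΔS across each adjacent pair:
  101–116 m: −αΔT+βΔS = −(2.4 × 10⁻⁴)(-1.3)+(7.5 × 10⁻⁴)(-0.02) = 3.0 × 10⁻⁴ → stable
  116–206 m: −αΔT+βΔS = −(2.4 × 10⁻⁴)(+6.0)+(7.5 × 10⁻⁴)(+0.40) = -1.1 × 10⁻³ → UNSTABLE
  206–209 m: −αΔT+βΔS = −(2.4 × 10⁻⁴)(-1.1)+(7.5 × 10⁻⁴)(-0.14) = 1.6 × 10⁻⁴ → stable
  209–247 m: −αΔT+βΔS = −(2.4 × 10⁻⁴)(-4.9)+(7.5 × 10⁻⁴)(-0.06) = 1.1 × 10⁻³ → stable
The 116–206 m interval has Δρ < 0: lighter water underlies denser water.

116–206 m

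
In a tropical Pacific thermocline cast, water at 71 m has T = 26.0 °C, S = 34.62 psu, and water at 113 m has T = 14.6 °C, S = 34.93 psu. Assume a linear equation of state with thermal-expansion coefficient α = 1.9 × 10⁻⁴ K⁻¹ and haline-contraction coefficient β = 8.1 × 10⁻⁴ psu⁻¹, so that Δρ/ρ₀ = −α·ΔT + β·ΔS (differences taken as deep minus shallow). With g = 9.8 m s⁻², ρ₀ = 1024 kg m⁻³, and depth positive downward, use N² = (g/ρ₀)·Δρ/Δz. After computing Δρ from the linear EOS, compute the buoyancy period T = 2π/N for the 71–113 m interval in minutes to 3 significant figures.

ΔT = -11.4 K, ΔS = +0.31 psu (deep − shallow).
Δρ/ρ₀ = −αΔT + βΔS = 2.166 × 10⁻³ + 2.511 × 10⁻⁴ = 2.4171 × 10⁻³, so Δρ ≈ 2.475 kg m⁻³.
N² = (g/ρ₀)·Δρ/Δz = g·(Δρ/ρ₀)/Δz = 9.8 × 2.4171 × 10⁻³ / 42 = 5.6399 × 10⁻⁴ s⁻².
N = √(5.6399 × 10⁻⁴) = 0.023748 rad s⁻¹ → T = 2π/N = 264.58 s = 4.4097 min ≈ 4.41 min.

4.41 min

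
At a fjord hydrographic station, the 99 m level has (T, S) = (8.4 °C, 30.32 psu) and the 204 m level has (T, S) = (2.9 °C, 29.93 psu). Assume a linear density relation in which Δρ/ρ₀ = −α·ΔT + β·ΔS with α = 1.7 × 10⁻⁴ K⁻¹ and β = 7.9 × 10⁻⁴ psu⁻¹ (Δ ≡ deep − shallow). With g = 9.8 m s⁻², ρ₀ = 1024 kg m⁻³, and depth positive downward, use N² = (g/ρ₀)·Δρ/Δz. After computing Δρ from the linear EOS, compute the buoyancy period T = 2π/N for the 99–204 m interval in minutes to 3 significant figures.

13.7 min

ΔT = -5.5 K, ΔS = -0.39 psu (deep − shallow).
Δρ/ρ₀ = −αΔT + βΔS = 9.35 × 10⁻⁴ − 3.081 × 10⁻⁴ = 6.269 × 10⁻⁴, so Δρ ≈ 0.6419 kg m⁻³.
N² = (g/ρ₀)·Δρ/Δz = g·(Δρ/ρ₀)/Δz = 9.8 × 6.269 × 10⁻⁴ / 105 = 5.8511 × 10⁻⁵ s⁻².
N = √(5.8511 × 10⁻⁵) = 7.6492 × 10⁻³ rad s⁻¹ → T = 2π/N = 821.42 s = 13.690 min ≈ 13.7 min.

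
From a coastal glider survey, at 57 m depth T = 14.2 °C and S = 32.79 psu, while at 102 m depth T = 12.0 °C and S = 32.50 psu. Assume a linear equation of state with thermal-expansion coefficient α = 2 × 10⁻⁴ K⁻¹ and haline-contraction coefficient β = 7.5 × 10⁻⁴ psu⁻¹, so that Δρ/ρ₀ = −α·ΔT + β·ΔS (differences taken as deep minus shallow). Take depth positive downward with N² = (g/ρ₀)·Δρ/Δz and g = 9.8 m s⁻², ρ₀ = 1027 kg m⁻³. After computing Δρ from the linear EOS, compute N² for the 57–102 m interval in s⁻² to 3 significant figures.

ΔT = -2.2 K, ΔS = -0.29 psu (deep − shallow).
Δρ/ρ₀ = −αΔT + βΔS = 4.40 × 10⁻⁴ − 2.175 × 10⁻⁴ = 2.225 × 10⁻⁴, so Δρ ≈ 0.2285 kg m⁻³.
N² = (g/ρ₀)·Δρ/Δz = g·(Δρ/ρ₀)/Δz = 9.8 × 2.225 × 10⁻⁴ / 45 = 4.8456 × 10⁻⁵ s⁻² ≈ 4.85 × 10⁻⁵ s⁻².

4.85 × 10⁻⁵ s⁻²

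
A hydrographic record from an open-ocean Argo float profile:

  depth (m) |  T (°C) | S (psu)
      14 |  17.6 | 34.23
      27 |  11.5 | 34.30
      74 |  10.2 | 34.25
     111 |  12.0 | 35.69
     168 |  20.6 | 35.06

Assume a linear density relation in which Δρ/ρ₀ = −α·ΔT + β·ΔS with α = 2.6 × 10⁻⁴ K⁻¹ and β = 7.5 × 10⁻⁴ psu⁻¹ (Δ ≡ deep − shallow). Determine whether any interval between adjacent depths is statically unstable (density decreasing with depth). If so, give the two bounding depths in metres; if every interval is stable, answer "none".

Evaluate Δρ/ρ₀ = −αΔT + βΔS across each adjacent pair:
  14–27 m: −αΔT+βΔS = −(2.6 × 10⁻⁴)(-6.1)+(7.5 × 10⁻⁴)(+0.07) = 1.6 × 10⁻³ → stable
  27–74 m: −αΔT+βΔS = −(2.6 × 10⁻⁴)(-1.3)+(7.5 × 10⁻⁴)(-0.05) = 3.0 × 10⁻⁴ → stable
  74–111 m: −αΔT+βΔS = −(2.6 × 10⁻⁴)(+1.8)+(7.5 × 10⁻⁴)(+1.44) = 6.1 × 10⁻⁴ → stable
  111–168 m: −αΔT+βΔS = −(2.6 × 10⁻⁴)(+8.6)+(7.5 × 10⁻⁴)(-0.63) = -2.7 × 10⁻³ → UNSTABLE
The 111–168 m interval has Δρ < 0: lighter water underlies denser water.

111–168 m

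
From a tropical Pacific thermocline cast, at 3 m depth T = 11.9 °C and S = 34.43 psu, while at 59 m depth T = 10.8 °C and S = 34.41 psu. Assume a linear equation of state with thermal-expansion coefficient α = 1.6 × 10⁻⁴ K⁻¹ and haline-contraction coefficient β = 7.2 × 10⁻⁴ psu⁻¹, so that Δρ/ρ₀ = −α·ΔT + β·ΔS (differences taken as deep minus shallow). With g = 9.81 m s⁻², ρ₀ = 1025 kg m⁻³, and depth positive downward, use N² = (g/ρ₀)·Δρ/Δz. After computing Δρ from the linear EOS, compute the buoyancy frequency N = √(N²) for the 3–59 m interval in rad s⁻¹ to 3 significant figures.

5.32 × 10⁻³ rad s⁻¹

ΔT = -1.1 K, ΔS = -0.02 psu (deep − shallow).
Δρ/ρ₀ = −αΔT + βΔS = 1.76 × 10⁻⁴ − 1.44 × 10⁻⁵ = 1.616 × 10⁻⁴, so Δρ ≈ 0.1656 kg m⁻³.
N² = (g/ρ₀)·Δρ/Δz = g·(Δρ/ρ₀)/Δz = 9.81 × 1.616 × 10⁻⁴ / 56 = 2.8309 × 10⁻⁵ s⁻².
N = √(2.8309 × 10⁻⁵) = 5.3206 × 10⁻³ rad s⁻¹ ≈ 5.32 × 10⁻³ rad s⁻¹.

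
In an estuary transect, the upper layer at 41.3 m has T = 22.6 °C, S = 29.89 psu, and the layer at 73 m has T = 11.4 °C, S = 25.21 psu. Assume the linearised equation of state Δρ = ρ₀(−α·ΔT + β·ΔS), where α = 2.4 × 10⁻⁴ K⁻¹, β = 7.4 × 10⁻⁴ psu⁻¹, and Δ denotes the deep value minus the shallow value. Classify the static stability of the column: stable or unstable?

ΔT = 11.4 − 22.6 = -11.2 K and ΔS = 25.21 − 29.89 = -4.68 psu (deep − shallow).
−αΔT = 2.688 × 10⁻³; βΔS = -3.4632 × 10⁻³; sum Δρ/ρ₀ = -7.752 × 10⁻⁴.
Δρ/ρ₀ < 0, so Δρ < 0: deeper water is lighter → statically unstable; the column would overturn.

unstable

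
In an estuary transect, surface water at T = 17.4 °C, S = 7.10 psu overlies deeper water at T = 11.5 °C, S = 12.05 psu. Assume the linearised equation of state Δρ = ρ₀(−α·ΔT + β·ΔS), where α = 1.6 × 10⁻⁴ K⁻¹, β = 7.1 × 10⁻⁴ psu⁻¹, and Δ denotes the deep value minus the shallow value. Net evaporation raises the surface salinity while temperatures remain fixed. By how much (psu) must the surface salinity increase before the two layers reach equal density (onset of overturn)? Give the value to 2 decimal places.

Neutral buoyancy requires −α(T_deep − T_surf) + β(S_deep − S_surf′) = 0.
S_surf′ = S_deep − (α/β)·ΔT = 12.05 − (1.6 × 10⁻⁴/7.1 × 10⁻⁴)·(-5.9) = 13.3796 psu.
Increase required: 13.3796 − 7.10 = 6.2796 psu.

6.28 psu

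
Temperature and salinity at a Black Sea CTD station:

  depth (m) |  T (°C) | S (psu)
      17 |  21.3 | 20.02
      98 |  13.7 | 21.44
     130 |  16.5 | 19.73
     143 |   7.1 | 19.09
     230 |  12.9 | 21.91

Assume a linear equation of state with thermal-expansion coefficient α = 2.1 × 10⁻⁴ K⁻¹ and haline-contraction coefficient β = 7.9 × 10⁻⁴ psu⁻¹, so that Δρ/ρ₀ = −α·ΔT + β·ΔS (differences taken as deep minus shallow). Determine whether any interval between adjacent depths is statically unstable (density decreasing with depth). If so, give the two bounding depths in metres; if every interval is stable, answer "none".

Evaluate Δρ/ρ₀ = −αΔT + βΔS across each adjacent pair:
  17–98 m: −αΔT+βΔS = −(2.1 × 10⁻⁴)(-7.6)+(7.9 × 10⁻⁴)(+1.42) = 2.7 × 10⁻³ → stable
  98–130 m: −αΔT+βΔS = −(2.1 × 10⁻⁴)(+2.8)+(7.9 × 10⁻⁴)(-1.71) = -1.9 × 10⁻³ → UNSTABLE
  130–143 m: −αΔT+βΔS = −(2.1 × 10⁻⁴)(-9.4)+(7.9 × 10⁻⁴)(-0.64) = 1.5 × 10⁻³ → stable
  143–230 m: −αΔT+βΔS = −(2.1 × 10⁻⁴)(+5.8)+(7.9 × 10⁻⁴)(+2.82) = 1.0 × 10⁻³ → stable
The 98–130 m interval has Δρ < 0: lighter water underlies denser water.

98–130 m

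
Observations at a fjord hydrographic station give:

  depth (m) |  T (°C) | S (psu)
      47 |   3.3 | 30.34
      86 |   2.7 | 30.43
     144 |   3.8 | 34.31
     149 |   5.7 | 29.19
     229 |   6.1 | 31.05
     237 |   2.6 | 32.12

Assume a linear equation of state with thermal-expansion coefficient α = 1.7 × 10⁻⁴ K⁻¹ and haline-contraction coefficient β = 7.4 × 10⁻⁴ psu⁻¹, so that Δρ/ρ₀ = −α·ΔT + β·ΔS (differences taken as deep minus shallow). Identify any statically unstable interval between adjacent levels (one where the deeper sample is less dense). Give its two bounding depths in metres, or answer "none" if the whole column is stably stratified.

Evaluate Δρ/ρ₀ = −αΔT + βΔS across each adjacent pair:
  47–86 m: −αΔT+βΔS = −(1.7 × 10⁻⁴)(-0.6)+(7.4 × 10⁻⁴)(+0.09) = 1.7 × 10⁻⁴ → stable
  86–144 m: −αΔT+βΔS = −(1.7 × 10⁻⁴)(+1.1)+(7.4 × 10⁻⁴)(+3.88) = 2.7 × 10⁻³ → stable
  144–149 m: −αΔT+βΔS = −(1.7 × 10⁻⁴)(+1.9)+(7.4 × 10⁻⁴)(-5.12) = -4.1 × 10⁻³ → UNSTABLE
  149–229 m: −αΔT+βΔS = −(1.7 × 10⁻⁴)(+0.4)+(7.4 × 10⁻⁴)(+1.86) = 1.3 × 10⁻³ → stable
  229–237 m: −αΔT+βΔS = −(1.7 × 10⁻⁴)(-3.5)+(7.4 × 10⁻⁴)(+1.07) = 1.4 × 10⁻³ → stable
The 144–149 m interval has Δρ < 0: lighter water underlies denser water.

144–149 m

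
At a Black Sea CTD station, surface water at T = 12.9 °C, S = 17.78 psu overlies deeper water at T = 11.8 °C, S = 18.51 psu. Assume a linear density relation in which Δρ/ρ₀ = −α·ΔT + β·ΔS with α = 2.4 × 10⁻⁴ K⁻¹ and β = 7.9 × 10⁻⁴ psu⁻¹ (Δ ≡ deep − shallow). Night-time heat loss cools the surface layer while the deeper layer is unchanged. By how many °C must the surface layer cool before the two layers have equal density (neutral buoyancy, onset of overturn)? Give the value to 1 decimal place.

3.5 °C

Neutral buoyancy requires Δρ = 0, i.e. −α(T_deep − T_surf′) + β(S_deep − S_surf) = 0.
T_surf′ = T_deep − (β/α)·ΔS = 11.8 − (7.9 × 10⁻⁴/2.4 × 10⁻⁴)·(+0.73) = 9.397 °C.
Cooling required: 12.9 − (9.397) = 3.503 °C.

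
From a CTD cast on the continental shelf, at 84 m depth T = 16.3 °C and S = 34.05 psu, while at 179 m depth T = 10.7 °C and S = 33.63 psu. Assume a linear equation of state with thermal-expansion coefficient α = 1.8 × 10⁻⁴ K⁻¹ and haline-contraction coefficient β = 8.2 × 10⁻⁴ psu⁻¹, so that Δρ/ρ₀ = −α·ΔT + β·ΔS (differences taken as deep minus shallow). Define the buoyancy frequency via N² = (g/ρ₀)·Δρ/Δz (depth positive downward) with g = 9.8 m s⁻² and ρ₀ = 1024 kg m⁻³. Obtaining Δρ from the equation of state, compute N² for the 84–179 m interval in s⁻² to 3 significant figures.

6.85 × 10⁻⁵ s⁻²

ΔT = -5.6 K, ΔS = -0.42 psu (deep − shallow).
Δρ/ρ₀ = −αΔT + βΔS = 1.008 × 10⁻³ − 3.444 × 10⁻⁴ = 6.636 × 10⁻⁴, so Δρ ≈ 0.6795 kg m⁻³.
N² = (g/ρ₀)·Δρ/Δz = g·(Δρ/ρ₀)/Δz = 9.8 × 6.636 × 10⁻⁴ / 95 = 6.8456 × 10⁻⁵ s⁻² ≈ 6.85 × 10⁻⁵ s⁻².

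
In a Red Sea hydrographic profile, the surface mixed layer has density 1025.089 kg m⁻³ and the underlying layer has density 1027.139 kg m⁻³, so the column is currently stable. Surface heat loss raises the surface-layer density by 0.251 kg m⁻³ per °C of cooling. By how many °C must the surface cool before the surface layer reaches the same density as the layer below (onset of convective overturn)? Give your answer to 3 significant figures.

8.17 °C

Density deficit of the surface layer: 1027.139 − 1025.089 = 2.05 kg m⁻³.
Required change = 2.05 / 0.251 = 8.17 °C.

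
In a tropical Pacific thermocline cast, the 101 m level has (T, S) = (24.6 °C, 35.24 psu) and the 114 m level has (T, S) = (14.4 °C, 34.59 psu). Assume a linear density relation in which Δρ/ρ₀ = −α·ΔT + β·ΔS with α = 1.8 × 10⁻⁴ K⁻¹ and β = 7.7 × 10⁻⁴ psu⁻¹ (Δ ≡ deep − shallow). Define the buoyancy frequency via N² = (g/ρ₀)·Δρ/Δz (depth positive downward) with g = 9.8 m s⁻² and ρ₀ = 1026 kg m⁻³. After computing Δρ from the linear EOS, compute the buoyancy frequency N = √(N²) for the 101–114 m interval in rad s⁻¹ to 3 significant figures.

0.0317 rad s⁻¹

ΔT = -10.2 K, ΔS = -0.65 psu (deep − shallow).
Δρ/ρ₀ = −αΔT + βΔS = 1.836 × 10⁻³ − 5.005 × 10⁻⁴ = 1.3355 × 10⁻³, so Δρ ≈ 1.370 kg m⁻³.
N² = (g/ρ₀)·Δρ/Δz = g·(Δρ/ρ₀)/Δz = 9.8 × 1.3355 × 10⁻³ / 13 = 1.0068 × 10⁻³ s⁻².
N = √(1.0068 × 10⁻³) = 0.031730 rad s⁻¹ ≈ 0.0317 rad s⁻¹.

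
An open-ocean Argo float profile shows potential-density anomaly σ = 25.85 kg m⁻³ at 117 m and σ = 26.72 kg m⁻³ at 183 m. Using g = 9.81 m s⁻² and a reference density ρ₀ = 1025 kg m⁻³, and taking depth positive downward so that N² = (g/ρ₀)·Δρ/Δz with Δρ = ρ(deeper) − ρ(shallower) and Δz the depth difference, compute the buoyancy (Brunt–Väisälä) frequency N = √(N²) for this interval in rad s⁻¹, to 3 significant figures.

Δρ = 1026.72 − 1025.85 = 0.87 kg m⁻³ over Δz = 183 − 117 = 66 m.
N² = (9.81/1025) × (0.87/66) = 1.2616 × 10⁻⁴ s⁻².
N = √(1.2616 × 10⁻⁴) = 0.011232 rad s⁻¹ ≈ 0.0112 rad s⁻¹.

0.0112 rad s⁻¹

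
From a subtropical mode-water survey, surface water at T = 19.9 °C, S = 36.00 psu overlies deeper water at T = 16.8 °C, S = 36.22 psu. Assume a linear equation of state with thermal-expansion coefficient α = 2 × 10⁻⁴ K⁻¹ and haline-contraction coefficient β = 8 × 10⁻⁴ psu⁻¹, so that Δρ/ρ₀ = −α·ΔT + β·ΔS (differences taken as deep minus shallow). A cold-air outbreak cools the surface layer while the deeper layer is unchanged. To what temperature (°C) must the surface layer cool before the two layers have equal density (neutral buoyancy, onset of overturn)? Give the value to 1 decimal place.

15.9 °C

Neutral buoyancy requires Δρ = 0, i.e. −α(T_deep − T_surf′) + β(S_deep − S_surf) = 0.
T_surf′ = T_deep − (β/α)·ΔS = 16.8 − (8 × 10⁻⁴/2 × 10⁻⁴)·(+0.22) = 15.920 °C.
Cooling required: 19.9 − (15.920) = 3.980 °C.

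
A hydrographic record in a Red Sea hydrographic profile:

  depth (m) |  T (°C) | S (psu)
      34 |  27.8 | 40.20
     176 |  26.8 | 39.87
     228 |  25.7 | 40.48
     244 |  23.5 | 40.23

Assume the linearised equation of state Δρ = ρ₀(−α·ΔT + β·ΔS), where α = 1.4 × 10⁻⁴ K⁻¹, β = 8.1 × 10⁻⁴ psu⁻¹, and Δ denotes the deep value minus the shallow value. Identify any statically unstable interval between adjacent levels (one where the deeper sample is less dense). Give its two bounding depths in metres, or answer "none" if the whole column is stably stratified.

Evaluate Δρ/ρ₀ = −αΔT + βΔS across each adjacent pair:
  34–176 m: −αΔT+βΔS = −(1.4 × 10⁻⁴)(-1.0)+(8.1 × 10⁻⁴)(-0.33) = -1.3 × 10⁻⁴ → UNSTABLE
  176–228 m: −αΔT+βΔS = −(1.4 × 10⁻⁴)(-1.1)+(8.1 × 10⁻⁴)(+0.61) = 6.5 × 10⁻⁴ → stable
  228–244 m: −αΔT+βΔS = −(1.4 × 10⁻⁴)(-2.2)+(8.1 × 10⁻⁴)(-0.25) = 1.1 × 10⁻⁴ → stable
The 34–176 m interval has Δρ < 0: lighter water underlies denser water.

34–176 m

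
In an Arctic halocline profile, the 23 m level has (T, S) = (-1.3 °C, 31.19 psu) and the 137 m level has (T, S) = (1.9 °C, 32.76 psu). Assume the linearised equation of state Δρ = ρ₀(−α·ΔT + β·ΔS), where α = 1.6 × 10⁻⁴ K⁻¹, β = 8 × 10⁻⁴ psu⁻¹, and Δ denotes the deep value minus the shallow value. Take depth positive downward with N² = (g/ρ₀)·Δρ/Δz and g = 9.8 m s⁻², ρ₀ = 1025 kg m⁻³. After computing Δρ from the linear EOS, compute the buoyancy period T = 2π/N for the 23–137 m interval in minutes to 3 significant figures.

ΔT = +3.2 K, ΔS = +1.57 psu (deep − shallow).
Δρ/ρ₀ = −αΔT + βΔS = -5.12 × 10⁻⁴ + 1.256 × 10⁻³ = 7.44 × 10⁻⁴, so Δρ ≈ 0.7626 kg m⁻³.
N² = (g/ρ₀)·Δρ/Δz = g·(Δρ/ρ₀)/Δz = 9.8 × 7.44 × 10⁻⁴ / 114 = 6.3958 × 10⁻⁵ s⁻².
N = √(6.3958 × 10⁻⁵) = 7.9974 × 10⁻³ rad s⁻¹ → T = 2π/N = 785.65 s = 13.094 min ≈ 13.1 min.

13.1 min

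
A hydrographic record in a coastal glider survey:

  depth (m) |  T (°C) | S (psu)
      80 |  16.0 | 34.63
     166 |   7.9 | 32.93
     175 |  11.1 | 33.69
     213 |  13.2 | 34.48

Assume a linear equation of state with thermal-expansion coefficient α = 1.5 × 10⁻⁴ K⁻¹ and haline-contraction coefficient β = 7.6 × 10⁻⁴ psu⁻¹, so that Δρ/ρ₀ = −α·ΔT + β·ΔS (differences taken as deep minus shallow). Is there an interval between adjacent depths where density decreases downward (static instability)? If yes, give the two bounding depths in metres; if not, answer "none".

80–166 m

Evaluate Δρ/ρ₀ = −αΔT + βΔS across each adjacent pair:
  80–166 m: −αΔT+βΔS = −(1.5 × 10⁻⁴)(-8.1)+(7.6 × 10⁻⁴)(-1.70) = -7.7 × 10⁻⁵ → UNSTABLE
  166–175 m: −αΔT+βΔS = −(1.5 × 10⁻⁴)(+3.2)+(7.6 × 10⁻⁴)(+0.76) = 9.8 × 10⁻⁵ → stable
  175–213 m: −αΔT+βΔS = −(1.5 × 10⁻⁴)(+2.1)+(7.6 × 10⁻⁴)(+0.79) = 2.9 × 10⁻⁴ → stable
The 80–166 m interval has Δρ < 0: lighter water underlies denser water.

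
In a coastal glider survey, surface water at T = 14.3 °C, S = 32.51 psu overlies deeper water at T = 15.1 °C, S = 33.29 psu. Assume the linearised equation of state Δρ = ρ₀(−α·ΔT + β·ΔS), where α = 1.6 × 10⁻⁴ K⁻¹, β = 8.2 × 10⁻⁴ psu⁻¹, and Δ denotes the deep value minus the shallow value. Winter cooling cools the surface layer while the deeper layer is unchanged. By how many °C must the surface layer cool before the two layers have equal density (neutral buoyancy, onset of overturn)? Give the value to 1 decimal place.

3.2 °C

Neutral buoyancy requires Δρ = 0, i.e. −α(T_deep − T_surf′) + β(S_deep − S_surf) = 0.
T_surf′ = T_deep − (β/α)·ΔS = 15.1 − (8.2 × 10⁻⁴/1.6 × 10⁻⁴)·(+0.78) = 11.102 °C.
Cooling required: 14.3 − (11.102) = 3.198 °C.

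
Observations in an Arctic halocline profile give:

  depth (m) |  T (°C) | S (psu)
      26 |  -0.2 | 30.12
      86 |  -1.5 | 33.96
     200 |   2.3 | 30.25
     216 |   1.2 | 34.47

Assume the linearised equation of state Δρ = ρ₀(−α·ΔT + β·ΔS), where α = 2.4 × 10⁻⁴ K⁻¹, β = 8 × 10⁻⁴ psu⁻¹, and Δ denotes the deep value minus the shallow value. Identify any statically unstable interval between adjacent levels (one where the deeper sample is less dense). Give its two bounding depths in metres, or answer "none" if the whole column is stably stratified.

86–200 m

Evaluate Δρ/ρ₀ = −αΔT + βΔS across each adjacent pair:
  26–86 m: −αΔT+βΔS = −(2.4 × 10⁻⁴)(-1.3)+(8 × 10⁻⁴)(+3.84) = 3.4 × 10⁻³ → stable
  86–200 m: −αΔT+βΔS = −(2.4 × 10⁻⁴)(+3.8)+(8 × 10⁻⁴)(-3.71) = -3.9 × 10⁻³ → UNSTABLE
  200–216 m: −αΔT+βΔS = −(2.4 × 10⁻⁴)(-1.1)+(8 × 10⁻⁴)(+4.22) = 3.6 × 10⁻³ → stable
The 86–200 m interval has Δρ < 0: lighter water underlies denser water.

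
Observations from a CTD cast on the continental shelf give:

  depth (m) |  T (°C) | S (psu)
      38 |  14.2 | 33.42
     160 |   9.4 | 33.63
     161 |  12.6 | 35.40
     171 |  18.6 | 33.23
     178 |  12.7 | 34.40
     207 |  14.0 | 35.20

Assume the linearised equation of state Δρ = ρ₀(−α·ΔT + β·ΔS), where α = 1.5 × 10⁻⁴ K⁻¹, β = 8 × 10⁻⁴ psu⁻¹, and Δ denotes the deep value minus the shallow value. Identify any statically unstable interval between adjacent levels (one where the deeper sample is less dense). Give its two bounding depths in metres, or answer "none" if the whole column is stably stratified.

161–171 m

Evaluate Δρ/ρ₀ = −αΔT + βΔS across each adjacent pair:
  38–160 m: −αΔT+βΔS = −(1.5 × 10⁻⁴)(-4.8)+(8 × 10⁻⁴)(+0.21) = 8.9 × 10⁻⁴ → stable
  160–161 m: −αΔT+βΔS = −(1.5 × 10⁻⁴)(+3.2)+(8 × 10⁻⁴)(+1.77) = 9.4 × 10⁻⁴ → stable
  161–171 m: −αΔT+βΔS = −(1.5 × 10⁻⁴)(+6.0)+(8 × 10⁻⁴)(-2.17) = -2.6 × 10⁻³ → UNSTABLE
  171–178 m: −αΔT+βΔS = −(1.5 × 10⁻⁴)(-5.9)+(8 × 10⁻⁴)(+1.17) = 1.8 × 10⁻³ → stable
  178–207 m: −αΔT+βΔS = −(1.5 × 10⁻⁴)(+1.3)+(8 × 10⁻⁴)(+0.80) = 4.5 × 10⁻⁴ → stable
The 161–171 m interval has Δρ < 0: lighter water underlies denser water.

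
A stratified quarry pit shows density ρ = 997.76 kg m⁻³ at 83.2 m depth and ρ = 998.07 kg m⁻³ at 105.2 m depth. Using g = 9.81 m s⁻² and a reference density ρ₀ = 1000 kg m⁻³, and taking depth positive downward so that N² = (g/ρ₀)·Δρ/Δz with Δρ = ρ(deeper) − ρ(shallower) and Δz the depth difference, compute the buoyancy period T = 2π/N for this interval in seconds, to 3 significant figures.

Δρ = 998.07 − 997.76 = 0.31 kg m⁻³ over Δz = 105.2 − 83.2 = 22 m.
N² = (9.81/1000) × (0.31/22) = 1.3823 × 10⁻⁴ s⁻².
N = √(1.3823 × 10⁻⁴) = 0.011757 rad s⁻¹, so T = 2π/N = 534.42 s ≈ 534 s.

534 s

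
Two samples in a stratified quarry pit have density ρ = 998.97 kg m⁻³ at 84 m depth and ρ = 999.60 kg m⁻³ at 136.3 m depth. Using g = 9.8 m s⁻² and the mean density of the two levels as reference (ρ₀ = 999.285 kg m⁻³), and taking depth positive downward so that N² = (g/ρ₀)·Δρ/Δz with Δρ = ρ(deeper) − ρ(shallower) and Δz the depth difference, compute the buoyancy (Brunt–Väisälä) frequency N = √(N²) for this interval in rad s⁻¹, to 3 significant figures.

0.0109 rad s⁻¹

Δρ = 999.60 − 998.97 = 0.63 kg m⁻³ over Δz = 136.3 − 84 = 52.3 m.
N² = (9.8/999.285) × (0.63/52.3) = 1.1813 × 10⁻⁴ s⁻².
N = √(1.1813 × 10⁻⁴) = 0.010869 rad s⁻¹ ≈ 0.0109 rad s⁻¹.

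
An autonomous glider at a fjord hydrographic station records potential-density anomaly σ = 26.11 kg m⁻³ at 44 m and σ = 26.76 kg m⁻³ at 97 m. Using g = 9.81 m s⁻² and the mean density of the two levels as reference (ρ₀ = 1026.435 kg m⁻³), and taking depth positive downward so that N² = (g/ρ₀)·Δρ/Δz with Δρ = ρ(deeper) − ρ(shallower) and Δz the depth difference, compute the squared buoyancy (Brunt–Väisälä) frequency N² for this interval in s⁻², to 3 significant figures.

1.17 × 10⁻⁴ s⁻²

Δρ = 1026.76 − 1026.11 = 0.65 kg m⁻³ over Δz = 97 − 44 = 53 m.
N² = (9.81/1026.435) × (0.65/53) = 1.1721 × 10⁻⁴ s⁻² ≈ 1.17 × 10⁻⁴ s⁻².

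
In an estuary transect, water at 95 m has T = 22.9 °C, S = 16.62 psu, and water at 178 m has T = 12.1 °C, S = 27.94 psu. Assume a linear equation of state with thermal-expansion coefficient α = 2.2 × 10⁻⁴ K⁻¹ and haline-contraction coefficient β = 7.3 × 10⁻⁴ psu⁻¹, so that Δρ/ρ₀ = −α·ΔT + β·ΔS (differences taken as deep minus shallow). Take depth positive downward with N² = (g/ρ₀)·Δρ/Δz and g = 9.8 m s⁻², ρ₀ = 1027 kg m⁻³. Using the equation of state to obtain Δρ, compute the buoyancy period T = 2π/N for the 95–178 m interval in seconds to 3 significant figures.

ΔT = -10.8 K, ΔS = +11.32 psu (deep − shallow).
Δρ/ρ₀ = −αΔT + βΔS = 2.376 × 10⁻³ + 8.2636 × 10⁻³ = 0.0106396, so Δρ ≈ 10.93 kg m⁻³.
N² = (g/ρ₀)·Δρ/Δz = g·(Δρ/ρ₀)/Δz = 9.8 × 0.0106396 / 83 = 1.2562 × 10⁻³ s⁻².
N = √(1.2562 × 10⁻³) = 0.035443 rad s⁻¹ → T = 2π/N = 177.28 s ≈ 177 s.

177 s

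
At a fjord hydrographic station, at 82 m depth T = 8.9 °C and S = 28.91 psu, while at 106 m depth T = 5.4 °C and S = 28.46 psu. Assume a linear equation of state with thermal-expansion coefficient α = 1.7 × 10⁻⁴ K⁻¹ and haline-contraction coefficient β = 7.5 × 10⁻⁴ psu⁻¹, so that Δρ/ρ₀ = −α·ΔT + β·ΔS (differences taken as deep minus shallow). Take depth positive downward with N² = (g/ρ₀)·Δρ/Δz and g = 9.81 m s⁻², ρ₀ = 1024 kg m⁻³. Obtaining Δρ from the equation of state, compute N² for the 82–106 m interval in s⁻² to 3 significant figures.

ΔT = -3.5 K, ΔS = -0.45 psu (deep − shallow).
Δρ/ρ₀ = −αΔT + βΔS = 5.95 × 10⁻⁴ − 3.375 × 10⁻⁴ = 2.575 × 10⁻⁴, so Δρ ≈ 0.2637 kg m⁻³.
N² = (g/ρ₀)·Δρ/Δz = g·(Δρ/ρ₀)/Δz = 9.81 × 2.575 × 10⁻⁴ / 24 = 1.0525 × 10⁻⁴ s⁻² ≈ 1.05 × 10⁻⁴ s⁻².

1.05 × 10⁻⁴ s⁻²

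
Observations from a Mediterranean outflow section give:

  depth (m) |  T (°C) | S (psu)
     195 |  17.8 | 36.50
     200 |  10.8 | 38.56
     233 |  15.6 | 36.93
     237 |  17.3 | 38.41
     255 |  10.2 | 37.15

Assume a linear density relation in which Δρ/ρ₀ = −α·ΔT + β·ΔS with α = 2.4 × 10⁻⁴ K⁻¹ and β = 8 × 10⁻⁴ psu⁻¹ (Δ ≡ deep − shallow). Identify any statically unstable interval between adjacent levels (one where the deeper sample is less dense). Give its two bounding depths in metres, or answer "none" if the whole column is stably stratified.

200–233 m

Evaluate Δρ/ρ₀ = −αΔT + βΔS across each adjacent pair:
  195–200 m: −αΔT+βΔS = −(2.4 × 10⁻⁴)(-7.0)+(8 × 10⁻⁴)(+2.06) = 3.3 × 10⁻³ → stable
  200–233 m: −αΔT+βΔS = −(2.4 × 10⁻⁴)(+4.8)+(8 × 10⁻⁴)(-1.63) = -2.5 × 10⁻³ → UNSTABLE
  233–237 m: −αΔT+βΔS = −(2.4 × 10⁻⁴)(+1.7)+(8 × 10⁻⁴)(+1.48) = 7.8 × 10⁻⁴ → stable
  237–255 m: −αΔT+βΔS = −(2.4 × 10⁻⁴)(-7.1)+(8 × 10⁻⁴)(-1.26) = 7.0 × 10⁻⁴ → stable
The 200–233 m interval has Δρ < 0: lighter water underlies denser water.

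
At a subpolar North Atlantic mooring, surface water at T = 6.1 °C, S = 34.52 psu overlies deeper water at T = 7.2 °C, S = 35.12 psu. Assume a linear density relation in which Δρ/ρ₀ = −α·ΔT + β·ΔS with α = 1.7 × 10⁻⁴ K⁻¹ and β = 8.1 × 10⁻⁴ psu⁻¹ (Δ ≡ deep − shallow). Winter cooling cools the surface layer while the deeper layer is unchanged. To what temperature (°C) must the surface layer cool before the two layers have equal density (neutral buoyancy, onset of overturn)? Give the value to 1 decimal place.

Neutral buoyancy requires Δρ = 0, i.e. −α(T_deep − T_surf′) + β(S_deep − S_surf) = 0.
T_surf′ = T_deep − (β/α)·ΔS = 7.2 − (8.1 × 10⁻⁴/1.7 × 10⁻⁴)·(+0.60) = 4.341 °C.
Cooling required: 6.1 − (4.341) = 1.759 °C.

4.3 °C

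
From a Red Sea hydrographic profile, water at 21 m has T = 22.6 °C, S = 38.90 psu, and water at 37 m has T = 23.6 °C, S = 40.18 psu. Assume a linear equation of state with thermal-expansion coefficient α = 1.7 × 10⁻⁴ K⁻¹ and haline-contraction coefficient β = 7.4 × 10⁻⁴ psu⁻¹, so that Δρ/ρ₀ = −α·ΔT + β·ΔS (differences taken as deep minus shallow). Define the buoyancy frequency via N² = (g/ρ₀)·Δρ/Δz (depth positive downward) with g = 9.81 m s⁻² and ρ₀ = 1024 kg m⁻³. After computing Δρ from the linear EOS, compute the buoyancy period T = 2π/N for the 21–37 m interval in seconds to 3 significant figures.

288 s

ΔT = +1.0 K, ΔS = +1.28 psu (deep − shallow).
Δρ/ρ₀ = −αΔT + βΔS = -1.70 × 10⁻⁴ + 9.472 × 10⁻⁴ = 7.772 × 10⁻⁴, so Δρ ≈ 0.7959 kg m⁻³.
N² = (g/ρ₀)·Δρ/Δz = g·(Δρ/ρ₀)/Δz = 9.81 × 7.772 × 10⁻⁴ / 16 = 4.7652 × 10⁻⁴ s⁻².
N = √(4.7652 × 10⁻⁴) = 0.021829 rad s⁻¹ → T = 2π/N = 287.84 s ≈ 288 s.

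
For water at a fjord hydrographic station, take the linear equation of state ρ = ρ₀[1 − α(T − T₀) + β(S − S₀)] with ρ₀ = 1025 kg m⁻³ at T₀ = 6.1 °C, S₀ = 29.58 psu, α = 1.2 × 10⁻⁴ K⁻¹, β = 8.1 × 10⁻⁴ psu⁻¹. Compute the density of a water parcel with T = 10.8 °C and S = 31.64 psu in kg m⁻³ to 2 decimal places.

1026.13 kg m⁻³

T − T₀ = +4.7 K, S − S₀ = +2.06 psu.
Bracket = 1 − α·(+4.7) + β·(+2.06) = 1 + (1.1046 × 10⁻³) = 1.0011046.
ρ = 1025 × 1.0011046 = 1026.13 kg m⁻³.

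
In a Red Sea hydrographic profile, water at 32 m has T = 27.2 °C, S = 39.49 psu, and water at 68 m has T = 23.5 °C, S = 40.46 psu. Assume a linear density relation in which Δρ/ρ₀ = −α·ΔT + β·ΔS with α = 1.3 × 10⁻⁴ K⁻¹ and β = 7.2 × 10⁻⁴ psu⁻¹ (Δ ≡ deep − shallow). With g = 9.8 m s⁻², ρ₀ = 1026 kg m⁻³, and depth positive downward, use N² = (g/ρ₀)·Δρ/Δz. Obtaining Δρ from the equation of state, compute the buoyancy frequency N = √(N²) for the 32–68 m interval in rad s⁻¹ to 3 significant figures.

0.0179 rad s⁻¹

ΔT = -3.7 K, ΔS = +0.97 psu (deep − shallow).
Δρ/ρ₀ = −αΔT + βΔS = 4.81 × 10⁻⁴ + 6.984 × 10⁻⁴ = 1.1794 × 10⁻³, so Δρ ≈ 1.210 kg m⁻³.
N² = (g/ρ₀)·Δρ/Δz = g·(Δρ/ρ₀)/Δz = 9.8 × 1.1794 × 10⁻³ / 36 = 3.2106 × 10⁻⁴ s⁻².
N = √(3.2106 × 10⁻⁴) = 0.017918 rad s⁻¹ ≈ 0.0179 rad s⁻¹.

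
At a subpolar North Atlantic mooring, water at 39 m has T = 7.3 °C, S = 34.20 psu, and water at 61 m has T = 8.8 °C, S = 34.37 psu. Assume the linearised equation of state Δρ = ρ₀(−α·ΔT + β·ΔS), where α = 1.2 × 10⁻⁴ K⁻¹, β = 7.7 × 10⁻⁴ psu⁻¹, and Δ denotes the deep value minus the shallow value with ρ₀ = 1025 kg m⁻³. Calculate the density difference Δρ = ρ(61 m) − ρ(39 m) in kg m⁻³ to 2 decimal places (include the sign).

ΔT = +1.5 K, ΔS = +0.17 psu (deep − shallow).
Δρ/ρ₀ = −(1.2 × 10⁻⁴)(+1.5) + (7.7 × 10⁻⁴)(+0.17) = -4.91 × 10⁻⁵.
Δρ = 1025 × (-4.91 × 10⁻⁵) = -0.05 kg m⁻³.
Negative Δρ: lighter below, statically unstable.

-0.05 kg m⁻³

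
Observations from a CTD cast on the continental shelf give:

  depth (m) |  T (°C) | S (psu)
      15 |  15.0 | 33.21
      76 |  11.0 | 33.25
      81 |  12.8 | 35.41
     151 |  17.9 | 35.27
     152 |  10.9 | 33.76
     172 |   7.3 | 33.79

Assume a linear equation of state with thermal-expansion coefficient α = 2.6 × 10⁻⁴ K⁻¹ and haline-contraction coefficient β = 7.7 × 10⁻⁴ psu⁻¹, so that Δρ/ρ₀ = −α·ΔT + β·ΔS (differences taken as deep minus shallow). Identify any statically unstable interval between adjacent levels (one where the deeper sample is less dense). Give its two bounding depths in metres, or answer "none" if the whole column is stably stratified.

Evaluate Δρ/ρ₀ = −αΔT + βΔS across each adjacent pair:
  15–76 m: −αΔT+βΔS = −(2.6 × 10⁻⁴)(-4.0)+(7.7 × 10⁻⁴)(+0.04) = 1.1 × 10⁻³ → stable
  76–81 m: −αΔT+βΔS = −(2.6 × 10⁻⁴)(+1.8)+(7.7 × 10⁻⁴)(+2.16) = 1.2 × 10⁻³ → stable
  81–151 m: −αΔT+βΔS = −(2.6 × 10⁻⁴)(+5.1)+(7.7 × 10⁻⁴)(-0.14) = -1.4 × 10⁻³ → UNSTABLE
  151–152 m: −αΔT+βΔS = −(2.6 × 10⁻⁴)(-7.0)+(7.7 × 10⁻⁴)(-1.51) = 6.6 × 10⁻⁴ → stable
  152–172 m: −αΔT+βΔS = −(2.6 × 10⁻⁴)(-3.6)+(7.7 × 10⁻⁴)(+0.03) = 9.6 × 10⁻⁴ → stable
The 81–151 m interval has Δρ < 0: lighter water underlies denser water.

81–151 m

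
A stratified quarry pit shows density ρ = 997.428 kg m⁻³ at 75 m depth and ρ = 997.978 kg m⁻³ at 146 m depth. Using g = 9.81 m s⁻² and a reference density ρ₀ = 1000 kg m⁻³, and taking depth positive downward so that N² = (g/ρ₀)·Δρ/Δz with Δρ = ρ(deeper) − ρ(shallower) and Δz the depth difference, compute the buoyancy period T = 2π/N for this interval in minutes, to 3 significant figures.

12.0 min

Δρ = 997.978 − 997.428 = 0.550 kg m⁻³ over Δz = 146 − 75 = 71 m.
N² = (9.81/1000) × (0.550/71) = 7.5993 × 10⁻⁵ s⁻².
N = √(7.5993 × 10⁻⁵) = 8.7174 × 10⁻³ rad s⁻¹, so T = 2π/N = 720.76 s = 12.013 min ≈ 12.0 min.
N² > 0, so the interval is statically stable.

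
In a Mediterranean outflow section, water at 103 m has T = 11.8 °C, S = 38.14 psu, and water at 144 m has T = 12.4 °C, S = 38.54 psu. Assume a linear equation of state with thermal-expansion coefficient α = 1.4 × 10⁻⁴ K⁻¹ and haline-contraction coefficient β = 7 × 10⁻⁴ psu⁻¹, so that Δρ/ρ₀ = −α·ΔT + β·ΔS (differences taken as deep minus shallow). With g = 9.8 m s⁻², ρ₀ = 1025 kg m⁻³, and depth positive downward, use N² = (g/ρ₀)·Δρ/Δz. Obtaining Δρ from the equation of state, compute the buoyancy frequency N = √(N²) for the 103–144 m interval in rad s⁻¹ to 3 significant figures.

6.84 × 10⁻³ rad s⁻¹

ΔT = +0.6 K, ΔS = +0.40 psu (deep − shallow).
Δρ/ρ₀ = −αΔT + βΔS = -8.40 × 10⁻⁵ + 2.80 × 10⁻⁴ = 1.96 × 10⁻⁴, so Δρ ≈ 0.2009 kg m⁻³.
N² = (g/ρ₀)·Δρ/Δz = g·(Δρ/ρ₀)/Δz = 9.8 × 1.96 × 10⁻⁴ / 41 = 4.6849 × 10⁻⁵ s⁻².
N = √(4.6849 × 10⁻⁵) = 6.8446 × 10⁻³ rad s⁻¹ ≈ 6.84 × 10⁻³ rad s⁻¹.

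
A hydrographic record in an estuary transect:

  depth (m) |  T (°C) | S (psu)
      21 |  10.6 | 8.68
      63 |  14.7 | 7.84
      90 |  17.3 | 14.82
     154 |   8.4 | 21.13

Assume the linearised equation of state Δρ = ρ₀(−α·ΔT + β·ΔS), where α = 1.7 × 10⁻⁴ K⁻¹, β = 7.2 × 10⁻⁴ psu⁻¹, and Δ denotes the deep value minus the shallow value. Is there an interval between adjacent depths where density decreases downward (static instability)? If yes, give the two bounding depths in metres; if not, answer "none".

21–63 m

Evaluate Δρ/ρ₀ = −αΔT + βΔS across each adjacent pair:
  21–63 m: −αΔT+βΔS = −(1.7 × 10⁻⁴)(+4.1)+(7.2 × 10⁻⁴)(-0.84) = -1.3 × 10⁻³ → UNSTABLE
  63–90 m: −αΔT+βΔS = −(1.7 × 10⁻⁴)(+2.6)+(7.2 × 10⁻⁴)(+6.98) = 4.6 × 10⁻³ → stable
  90–154 m: −αΔT+βΔS = −(1.7 × 10⁻⁴)(-8.9)+(7.2 × 10⁻⁴)(+6.31) = 6.1 × 10⁻³ → stable
The 21–63 m interval has Δρ < 0: lighter water underlies denser water.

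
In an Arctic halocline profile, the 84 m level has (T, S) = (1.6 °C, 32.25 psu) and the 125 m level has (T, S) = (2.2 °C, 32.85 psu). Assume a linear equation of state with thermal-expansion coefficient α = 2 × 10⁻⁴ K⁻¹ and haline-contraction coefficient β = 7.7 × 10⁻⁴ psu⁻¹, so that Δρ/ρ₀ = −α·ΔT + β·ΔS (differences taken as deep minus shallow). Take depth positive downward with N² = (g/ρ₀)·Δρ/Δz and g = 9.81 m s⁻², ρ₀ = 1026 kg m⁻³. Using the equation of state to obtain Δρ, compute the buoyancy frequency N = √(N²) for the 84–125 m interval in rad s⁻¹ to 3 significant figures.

9.05 × 10⁻³ rad s⁻¹

ΔT = +0.6 K, ΔS = +0.60 psu (deep − shallow).
Δρ/ρ₀ = −αΔT + βΔS = -1.20 × 10⁻⁴ + 4.62 × 10⁻⁴ = 3.42 × 10⁻⁴, so Δρ ≈ 0.3509 kg m⁻³.
N² = (g/ρ₀)·Δρ/Δz = g·(Δρ/ρ₀)/Δz = 9.81 × 3.42 × 10⁻⁴ / 41 = 8.1830 × 10⁻⁵ s⁻².
N = √(8.1830 × 10⁻⁵) = 9.0460 × 10⁻³ rad s⁻¹ ≈ 9.05 × 10⁻³ rad s⁻¹.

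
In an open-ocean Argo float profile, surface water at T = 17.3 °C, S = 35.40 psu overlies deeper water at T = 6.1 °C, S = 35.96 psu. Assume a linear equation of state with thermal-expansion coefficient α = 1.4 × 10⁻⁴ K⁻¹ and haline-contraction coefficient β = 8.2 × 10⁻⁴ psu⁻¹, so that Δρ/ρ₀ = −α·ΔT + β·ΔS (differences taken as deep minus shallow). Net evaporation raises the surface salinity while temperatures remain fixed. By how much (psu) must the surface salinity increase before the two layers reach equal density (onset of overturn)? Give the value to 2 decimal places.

Neutral buoyancy requires −α(T_deep − T_surf) + β(S_deep − S_surf′) = 0.
S_surf′ = S_deep − (α/β)·ΔT = 35.96 − (1.4 × 10⁻⁴/8.2 × 10⁻⁴)·(-11.2) = 37.8722 psu.
Increase required: 37.8722 − 35.40 = 2.4722 psu.

2.47 psu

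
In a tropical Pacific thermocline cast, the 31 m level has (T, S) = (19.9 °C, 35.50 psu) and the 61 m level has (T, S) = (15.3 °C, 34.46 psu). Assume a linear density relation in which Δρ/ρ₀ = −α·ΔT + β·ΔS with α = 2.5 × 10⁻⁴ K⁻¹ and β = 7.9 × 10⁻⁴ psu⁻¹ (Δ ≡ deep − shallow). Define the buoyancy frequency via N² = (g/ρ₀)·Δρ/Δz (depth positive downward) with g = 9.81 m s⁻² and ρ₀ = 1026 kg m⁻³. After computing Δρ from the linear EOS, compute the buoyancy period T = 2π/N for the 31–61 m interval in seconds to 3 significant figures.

ΔT = -4.6 K, ΔS = -1.04 psu (deep − shallow).
Δρ/ρ₀ = −αΔT + βΔS = 1.15 × 10⁻³ − 8.216 × 10⁻⁴ = 3.284 × 10⁻⁴, so Δρ ≈ 0.3369 kg m⁻³.
N² = (g/ρ₀)·Δρ/Δz = g·(Δρ/ρ₀)/Δz = 9.81 × 3.284 × 10⁻⁴ / 30 = 1.0739 × 10⁻⁴ s⁻².
N = √(1.0739 × 10⁻⁴) = 0.010363 rad s⁻¹ → T = 2π/N = 606.31 s ≈ 606 s.

606 s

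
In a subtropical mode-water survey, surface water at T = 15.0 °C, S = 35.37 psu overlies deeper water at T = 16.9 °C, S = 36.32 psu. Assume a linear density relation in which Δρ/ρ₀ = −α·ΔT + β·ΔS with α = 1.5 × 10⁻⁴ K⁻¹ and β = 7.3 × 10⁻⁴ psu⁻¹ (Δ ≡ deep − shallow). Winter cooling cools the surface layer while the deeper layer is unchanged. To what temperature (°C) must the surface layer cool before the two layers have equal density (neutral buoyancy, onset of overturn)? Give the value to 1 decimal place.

12.3 °C

Neutral buoyancy requires Δρ = 0, i.e. −α(T_deep − T_surf′) + β(S_deep − S_surf) = 0.
T_surf′ = T_deep − (β/α)·ΔS = 16.9 − (7.3 × 10⁻⁴/1.5 × 10⁻⁴)·(+0.95) = 12.277 °C.
Cooling required: 15.0 − (12.277) = 2.723 °C.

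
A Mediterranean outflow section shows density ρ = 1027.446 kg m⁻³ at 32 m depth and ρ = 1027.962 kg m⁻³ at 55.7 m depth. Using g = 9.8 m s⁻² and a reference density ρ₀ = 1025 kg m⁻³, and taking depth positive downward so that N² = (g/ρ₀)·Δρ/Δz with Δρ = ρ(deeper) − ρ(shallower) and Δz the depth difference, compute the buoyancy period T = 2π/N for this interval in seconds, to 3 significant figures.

435 s

Δρ = 1027.962 − 1027.446 = 0.516 kg m⁻³ over Δz = 55.7 − 32 = 23.7 m.
N² = (9.8/1025) × (0.516/23.7) = 2.0816 × 10⁻⁴ s⁻².
N = √(2.0816 × 10⁻⁴) = 0.014428 rad s⁻¹, so T = 2π/N = 435.49 s ≈ 435 s.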